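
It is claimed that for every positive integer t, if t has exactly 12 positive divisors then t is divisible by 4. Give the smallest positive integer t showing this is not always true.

t = 60: τ(60) = 12; 60 mod 4 = 0.
t = 72: τ(72) = 12; 72 mod 4 = 0.
t = 84: τ(84) = 12; 84 mod 4 = 0.
t = 90: τ(90) = 12; 90 mod 4 = 2.
Hence t = 90 is a counterexample.

t = 90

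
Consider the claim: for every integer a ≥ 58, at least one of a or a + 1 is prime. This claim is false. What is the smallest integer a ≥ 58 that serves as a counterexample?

a = 62

The first 4 eligible values, up to a = 61, all satisfy the conclusion.
a = 62: 62 = 2 × 31; 63 = 3 × 21 — both composite.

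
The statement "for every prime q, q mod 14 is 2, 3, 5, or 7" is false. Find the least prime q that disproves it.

q = 11

q = 2: 2 mod 14 = 2.
q = 3: 3 mod 14 = 3.
q = 5: 5 mod 14 = 5.
q = 7: 7 mod 14 = 7.
q = 11: 11 mod 14 = 11 — not in {2, 3, 5, 7}.
Thus q = 11 disproves the claim, and no smaller q works.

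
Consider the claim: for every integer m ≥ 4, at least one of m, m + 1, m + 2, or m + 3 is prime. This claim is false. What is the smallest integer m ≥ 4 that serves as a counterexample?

m = 24

We need the least integer m ≥ 4 for which m, m + 1, m + 2, m + 3 are all composite.
The first 20 eligible values, up to m = 23, all satisfy the conclusion.
m = 24: 24 = 2 × 12; 25 = 5 × 5; 26 = 2 × 13; 27 = 3 × 9 — all composite.
So m = 24 is the smallest counterexample.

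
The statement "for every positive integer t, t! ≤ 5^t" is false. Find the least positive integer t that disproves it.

t = 12

A counterexample is any positive integer t such that t! > 5^t; we check each in order.
The first 11 eligible values, up to t = 11, all satisfy the conclusion.
t = 12: t! = 479001600 and 5^t = 244140625, so 479001600 > 244140625.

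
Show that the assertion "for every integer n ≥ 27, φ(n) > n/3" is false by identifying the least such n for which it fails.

A counterexample is any integer n ≥ 27 such that the claim fails; we check each in order.
n = 27: φ(27) = 18 and 27/3 = 9, so φ(27) > 27/3.
n = 28: φ(28) = 12 and 28/3 = 28/3, so φ(28) > 28/3.
n = 29: φ(29) = 28 and 29/3 = 29/3, so φ(29) > 29/3.
n = 30: φ(30) = 8 and 30/3 = 10, so φ(30) ≤ 30/3.
Hence n = 30 is a counterexample.

n = 30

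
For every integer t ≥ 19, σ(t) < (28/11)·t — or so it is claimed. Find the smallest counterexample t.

t = 48

For t = 19, 20, 21, 22, …, 45, 46, 47 the conclusion holds.
t = 48: σ(48) = 124; 124 ≥ 1344/11.
Thus t = 48 disproves the claim, and no smaller t works.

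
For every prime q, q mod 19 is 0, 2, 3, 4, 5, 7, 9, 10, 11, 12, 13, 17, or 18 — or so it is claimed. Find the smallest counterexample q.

We need the least prime q for which the claim fails.
The first 15 eligible values, up to q = 47, all satisfy the conclusion.
q = 53: 53 mod 19 = 15 — not in {0, 2, 3, 4, 5, 7, 9, 10, 11, 12, 13, 17, 18}.
Hence q = 53 is a counterexample.

q = 53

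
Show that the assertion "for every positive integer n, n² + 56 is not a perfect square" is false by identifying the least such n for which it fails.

n = 5

A counterexample is any positive integer n such that n² + 56 is a perfect square; we check each in order.
The first 4 eligible values, up to n = 4, all satisfy the conclusion.
n = 5: 5² + 56 = 81 = 9², a perfect square.
So n = 5 is the smallest counterexample.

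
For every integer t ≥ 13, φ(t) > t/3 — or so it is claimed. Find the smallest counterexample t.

For t = 13, 14, 15, 16, 17 the conclusion holds.
t = 18: φ(18) = 6 and 18/3 = 6, so φ(18) ≤ 18/3.
Thus t = 18 disproves the claim, and no smaller t works.

t = 18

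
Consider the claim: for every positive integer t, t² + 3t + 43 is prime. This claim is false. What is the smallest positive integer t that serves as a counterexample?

t = 39

The first 38 eligible values, up to t = 38, all satisfy the conclusion.
t = 39: t² + 3t + 43 = 1681 = 41 × 41, composite.
So t = 39 is the smallest counterexample.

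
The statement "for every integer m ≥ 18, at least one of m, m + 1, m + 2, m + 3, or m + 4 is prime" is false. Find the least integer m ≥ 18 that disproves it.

Check each integer m ≥ 18 in order until m, m + 1, m + 2, m + 3, m + 4 are all composite.
The first 6 eligible values, up to m = 23, all satisfy the conclusion.
m = 24: 24 = 2 × 12; 25 = 5 × 5; 26 = 2 × 13; 27 = 3 × 9; 28 = 2 × 14 — all composite.
Hence m = 24 is a counterexample.

m = 24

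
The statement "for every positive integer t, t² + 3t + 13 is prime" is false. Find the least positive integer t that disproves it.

t = 9

Check each positive integer t in order until t² + 3t + 13 is not prime.
The first 8 eligible values, up to t = 8, all satisfy the conclusion.
t = 9: t² + 3t + 13 = 121 = 11 × 11, composite.
So t = 9 is the smallest counterexample.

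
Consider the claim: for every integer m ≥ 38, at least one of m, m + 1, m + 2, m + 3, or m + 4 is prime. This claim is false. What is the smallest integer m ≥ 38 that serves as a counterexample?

Check each integer m ≥ 38 in order until m, m + 1, m + 2, m + 3, m + 4 are all composite.
The first 10 eligible values, up to m = 47, all satisfy the conclusion.
m = 48: 48 = 2 × 24; 49 = 7 × 7; 50 = 2 × 25; 51 = 3 × 17; 52 = 2 × 26 — all composite.
Hence m = 48 is a counterexample.

m = 48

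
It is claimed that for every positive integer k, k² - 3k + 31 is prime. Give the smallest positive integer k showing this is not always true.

k = 1: k² - 3k + 31 = 29, prime.
k = 2: k² - 3k + 31 = 29, prime.
k = 3: k² - 3k + 31 = 31, prime.
k = 4: k² - 3k + 31 = 35 = 5 × 7, composite.
Thus k = 4 disproves the claim, and no smaller k works.

k = 4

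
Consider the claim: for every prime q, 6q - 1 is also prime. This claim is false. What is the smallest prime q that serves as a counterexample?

q = 11

A counterexample is any prime q such that 6q - 1 is not prime; we check each in order.
For q = 2, 3, 5, 7 the conclusion holds.
q = 11: 6q - 1 = 65 = 5 × 13, not prime.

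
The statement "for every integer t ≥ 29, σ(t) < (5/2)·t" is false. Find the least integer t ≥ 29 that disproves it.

t = 36

The first 7 eligible values, up to t = 35, all satisfy the conclusion.
t = 36: σ(36) = 91; 91 ≥ 90.
So t = 36 is the smallest counterexample.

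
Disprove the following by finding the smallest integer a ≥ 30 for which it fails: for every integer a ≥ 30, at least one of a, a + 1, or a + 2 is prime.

a = 32

Check each integer a ≥ 30 in order until a, a + 1, a + 2 are all composite.
For a = 30, 31 the conclusion holds.
a = 32: 32 = 2 × 16; 33 = 3 × 11; 34 = 2 × 17 — all composite.
Hence a = 32 is a counterexample.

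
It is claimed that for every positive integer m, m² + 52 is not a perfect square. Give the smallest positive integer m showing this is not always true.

A counterexample is any positive integer m such that m² + 52 is a perfect square; we check each in order.
For m = 1, 2, 3, 4, …, 9, 10, 11 the conclusion holds.
m = 12: 12² + 52 = 196 = 14², a perfect square.
So m = 12 is the smallest counterexample.

m = 12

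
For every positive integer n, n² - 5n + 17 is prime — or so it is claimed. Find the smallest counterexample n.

n = 13

For n = 1, 2, 3, 4, …, 10, 11, 12 the conclusion holds.
n = 13: n² - 5n + 17 = 121 = 11 × 11, composite.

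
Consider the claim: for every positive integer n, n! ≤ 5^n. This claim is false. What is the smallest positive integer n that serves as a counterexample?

n = 12

For n = 1, 2, 3, 4, …, 9, 10, 11 the conclusion holds.
n = 12: n! = 479001600 and 5^n = 244140625, so 479001600 > 244140625.
Thus n = 12 disproves the claim, and no smaller n works.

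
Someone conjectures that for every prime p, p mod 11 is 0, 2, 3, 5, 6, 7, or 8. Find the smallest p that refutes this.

p = 23

Check each prime p in order until the claim fails.
For p = 2, 3, 5, 7, 11, 13, 17, 19 the conclusion holds.
p = 23: 23 mod 11 = 1 — not in {0, 2, 3, 5, 6, 7, 8}.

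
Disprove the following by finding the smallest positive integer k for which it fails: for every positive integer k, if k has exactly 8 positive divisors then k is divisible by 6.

Check each positive integer k in order until k has exactly 8 positive divisors but k is not divisible by 6.
For k = 24, 30 the conclusion holds.
k = 40: τ(40) = 8; 40 mod 6 = 4.
Thus k = 40 disproves the claim, and no smaller k works.

k = 40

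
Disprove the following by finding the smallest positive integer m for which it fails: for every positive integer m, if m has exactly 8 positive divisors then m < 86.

Check each positive integer m in order until m has exactly 8 positive divisors but the claim fails.
The first 9 eligible values, up to m = 78, all satisfy the conclusion.
m = 88: τ(88) = 8; 88 ≥ 86.
Thus m = 88 disproves the claim, and no smaller m works.

m = 88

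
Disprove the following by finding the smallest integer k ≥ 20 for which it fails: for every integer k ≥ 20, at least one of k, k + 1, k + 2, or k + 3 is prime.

k = 24

A counterexample is any integer k ≥ 20 such that k, k + 1, k + 2, k + 3 are all composite; we check each in order.
k = 20: 23 is prime.
k = 21: 23 is prime.
k = 22: 23 is prime.
k = 23: 23 is prime.
k = 24: 24 = 2 × 12; 25 = 5 × 5; 26 = 2 × 13; 27 = 3 × 9 — all composite.
Hence k = 24 is a counterexample.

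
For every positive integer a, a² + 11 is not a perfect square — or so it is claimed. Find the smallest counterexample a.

a = 5

a = 1: 1² + 11 = 12, not a perfect square.
a = 2: 2² + 11 = 15, not a perfect square.
a = 3: 3² + 11 = 20, not a perfect square.
a = 4: 4² + 11 = 27, not a perfect square.
a = 5: 5² + 11 = 36 = 6², a perfect square.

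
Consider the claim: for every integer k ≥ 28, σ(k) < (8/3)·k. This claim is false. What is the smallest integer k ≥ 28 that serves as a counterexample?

k = 60

A counterexample is any integer k ≥ 28 such that the claim fails; we check each in order.
The first 32 eligible values, up to k = 59, all satisfy the conclusion.
k = 60: σ(60) = 168; 168 ≥ 160.
Thus k = 60 disproves the claim, and no smaller k works.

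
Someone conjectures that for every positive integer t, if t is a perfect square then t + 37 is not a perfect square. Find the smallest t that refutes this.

t = 324

A counterexample is any positive integer t such that t is a perfect square but t + 37 is a perfect square; we check each in order.
For t = 1, 4, 9, 16, …, 225, 256, 289 the conclusion holds.
t = 324: 324 = 18² and 324 + 37 = 361 = 19².
Hence t = 324 is a counterexample.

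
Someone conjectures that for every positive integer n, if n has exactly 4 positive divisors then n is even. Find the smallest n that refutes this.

n = 15

A counterexample is any positive integer n such that n has exactly 4 positive divisors but n is odd; we check each in order.
n = 6: divisors of 6: 1, 2, 3, 6; 6 is even.
n = 8: divisors of 8: 1, 2, 4, 8; 8 is even.
n = 10: divisors of 10: 1, 2, 5, 10; 10 is even.
n = 14: divisors of 14: 1, 2, 7, 14; 14 is even.
n = 15: divisors of 15: 1, 3, 5, 15; 15 is odd.
Hence n = 15 is a counterexample.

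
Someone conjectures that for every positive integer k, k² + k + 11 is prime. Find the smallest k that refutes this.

k = 10

We need the least positive integer k for which k² + k + 11 is not prime.
For k = 1, 2, 3, 4, 5, 6, 7, 8, 9 the conclusion holds.
k = 10: k² + k + 11 = 121 = 11 × 11, composite.
Thus k = 10 disproves the claim, and no smaller k works.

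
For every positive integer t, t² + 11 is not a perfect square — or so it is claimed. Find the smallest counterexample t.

We need the least positive integer t for which t² + 11 is a perfect square.
The first 4 eligible values, up to t = 4, all satisfy the conclusion.
t = 5: 5² + 11 = 36 = 6², a perfect square.

t = 5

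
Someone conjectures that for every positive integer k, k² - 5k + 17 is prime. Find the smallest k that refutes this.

k = 13

The first 12 eligible values, up to k = 12, all satisfy the conclusion.
k = 13: k² - 5k + 17 = 121 = 11 × 11, composite.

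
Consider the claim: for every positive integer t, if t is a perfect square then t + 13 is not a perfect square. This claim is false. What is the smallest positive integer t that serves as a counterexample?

A counterexample is any positive integer t such that t is a perfect square but t + 13 is a perfect square; we check each in order.
For t = 1, 4, 9, 16, 25 the conclusion holds.
t = 36: 36 = 6² and 36 + 13 = 49 = 7².

t = 36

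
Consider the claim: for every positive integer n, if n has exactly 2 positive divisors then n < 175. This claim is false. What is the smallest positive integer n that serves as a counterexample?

A counterexample is any positive integer n such that n has exactly 2 positive divisors but the claim fails; we check each in order.
For n = 2, 3, 5, 7, …, 163, 167, 173 the conclusion holds.
n = 179: τ(179) = 2; 179 ≥ 175.

n = 179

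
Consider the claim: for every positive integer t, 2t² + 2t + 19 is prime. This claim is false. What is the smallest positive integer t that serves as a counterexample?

t = 18

A counterexample is any positive integer t such that 2t² + 2t + 19 is not prime; we check each in order.
For t = 1, 2, 3, 4, …, 15, 16, 17 the conclusion holds.
t = 18: 2t² + 2t + 19 = 703 = 19 × 37, composite.
Thus t = 18 disproves the claim, and no smaller t works.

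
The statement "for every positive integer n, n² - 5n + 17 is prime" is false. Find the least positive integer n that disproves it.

A counterexample is any positive integer n such that n² - 5n + 17 is not prime; we check each in order.
The first 12 eligible values, up to n = 12, all satisfy the conclusion.
n = 13: n² - 5n + 17 = 121 = 11 × 11, composite.

n = 13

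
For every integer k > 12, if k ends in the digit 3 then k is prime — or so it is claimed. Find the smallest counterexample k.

A counterexample is any integer k > 12 such that k ends in the digit 3 but k is not prime; we check each in order.
For k = 13, 23 the conclusion holds.
k = 33: 33 ends in 3; 33 = 3 × 11, composite.

k = 33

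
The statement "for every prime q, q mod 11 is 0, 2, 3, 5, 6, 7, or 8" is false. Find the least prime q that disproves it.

We need the least prime q for which the claim fails.
The first 8 eligible values, up to q = 19, all satisfy the conclusion.
q = 23: 23 mod 11 = 1 — not in {0, 2, 3, 5, 6, 7, 8}.

q = 23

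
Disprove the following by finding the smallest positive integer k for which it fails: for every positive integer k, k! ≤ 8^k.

k = 20

Check each positive integer k in order until k! > 8^k.
For k = 1, 2, 3, 4, …, 17, 18, 19 the conclusion holds.
k = 20: k! = 2432902008176640000 and 8^k = 1152921504606846976, so 2432902008176640000 > 1152921504606846976.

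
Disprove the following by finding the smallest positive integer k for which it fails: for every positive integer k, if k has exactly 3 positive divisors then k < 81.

k = 121

We need the least positive integer k for which k has exactly 3 positive divisors but the claim fails.
k = 4: τ(4) = 3; 4 < 81.
k = 9: τ(9) = 3; 9 < 81.
k = 25: τ(25) = 3; 25 < 81.
k = 49: τ(49) = 3; 49 < 81.
k = 121: τ(121) = 3; 121 ≥ 81.
So k = 121 is the smallest counterexample.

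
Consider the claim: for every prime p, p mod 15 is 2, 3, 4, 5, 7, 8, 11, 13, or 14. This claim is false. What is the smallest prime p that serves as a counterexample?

p = 31

The first 10 eligible values, up to p = 29, all satisfy the conclusion.
p = 31: 31 mod 15 = 1 — not in {2, 3, 4, 5, 7, 8, 11, 13, 14}.
Thus p = 31 disproves the claim, and no smaller p works.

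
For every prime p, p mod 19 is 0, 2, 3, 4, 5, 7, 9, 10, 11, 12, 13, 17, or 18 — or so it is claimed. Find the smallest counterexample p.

p = 53

For p = 2, 3, 5, 7, …, 41, 43, 47 the conclusion holds.
p = 53: 53 mod 19 = 15 — not in {0, 2, 3, 4, 5, 7, 9, 10, 11, 12, 13, 17, 18}.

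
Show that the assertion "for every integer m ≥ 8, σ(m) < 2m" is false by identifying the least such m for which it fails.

m = 12

We need the least integer m ≥ 8 for which the claim fails.
For m = 8, 9, 10, 11 the conclusion holds.
m = 12: σ(12) = 28; 28 ≥ 24.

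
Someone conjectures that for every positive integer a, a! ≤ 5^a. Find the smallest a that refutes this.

a = 12

For a = 1, 2, 3, 4, …, 9, 10, 11 the conclusion holds.
a = 12: a! = 479001600 and 5^a = 244140625, so 479001600 > 244140625.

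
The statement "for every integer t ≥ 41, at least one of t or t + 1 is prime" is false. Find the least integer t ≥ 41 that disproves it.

A counterexample is any integer t ≥ 41 such that t, t + 1 are both composite; we check each in order.
For t = 41, 42, 43 the conclusion holds.
t = 44: 44 = 2 × 22; 45 = 3 × 15 — both composite.

t = 44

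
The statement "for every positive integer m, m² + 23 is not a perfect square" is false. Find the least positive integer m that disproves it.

We need the least positive integer m for which m² + 23 is a perfect square.
The first 10 eligible values, up to m = 10, all satisfy the conclusion.
m = 11: 11² + 23 = 144 = 12², a perfect square.

m = 11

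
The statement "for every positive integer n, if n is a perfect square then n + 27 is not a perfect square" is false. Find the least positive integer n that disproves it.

n = 9

n = 1: 1 + 27 = 28, not a perfect square.
n = 4: 4 + 27 = 31, not a perfect square.
n = 9: 9 = 3² and 9 + 27 = 36 = 6².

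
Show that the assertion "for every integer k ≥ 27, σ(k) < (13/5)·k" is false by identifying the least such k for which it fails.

A counterexample is any integer k ≥ 27 such that the claim fails; we check each in order.
For k = 27, 28, 29, 30, …, 57, 58, 59 the conclusion holds.
k = 60: σ(60) = 168; 168 ≥ 156.

k = 60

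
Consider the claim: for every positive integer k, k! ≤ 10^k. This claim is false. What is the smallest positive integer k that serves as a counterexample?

A counterexample is any positive integer k such that k! > 10^k; we check each in order.
For k = 1, 2, 3, 4, …, 22, 23, 24 the conclusion holds.
k = 25: k! = 15511210043330985984000000 and 10^k = 10000000000000000000000000, so 15511210043330985984000000 > 10000000000000000000000000.
So k = 25 is the smallest counterexample.

k = 25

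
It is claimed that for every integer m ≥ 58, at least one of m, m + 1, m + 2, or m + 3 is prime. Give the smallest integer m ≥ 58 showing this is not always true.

m = 62

The first 4 eligible values, up to m = 61, all satisfy the conclusion.
m = 62: 62 = 2 × 31; 63 = 3 × 21; 64 = 2 × 32; 65 = 5 × 13 — all composite.
Hence m = 62 is a counterexample.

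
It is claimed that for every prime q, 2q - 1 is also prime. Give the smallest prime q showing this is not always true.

q = 5

Check each prime q in order until 2q - 1 is not prime.
q = 2: 2q - 1 = 3, prime.
q = 3: 2q - 1 = 5, prime.
q = 5: 2q - 1 = 9 = 3 × 3, not prime.
Hence q = 5 is a counterexample.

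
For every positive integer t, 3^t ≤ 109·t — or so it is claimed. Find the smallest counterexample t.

t = 6

For t = 1, 2, 3, 4, 5 the conclusion holds.
t = 6: 3^t = 729 and 109·t = 654, so 729 > 654.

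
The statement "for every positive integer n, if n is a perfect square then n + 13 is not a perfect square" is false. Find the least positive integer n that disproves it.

A counterexample is any positive integer n such that n is a perfect square but n + 13 is a perfect square; we check each in order.
n = 1: 1 + 13 = 14, not a perfect square.
n = 4: 4 + 13 = 17, not a perfect square.
n = 9: 9 + 13 = 22, not a perfect square.
n = 16: 16 + 13 = 29, not a perfect square.
n = 25: 25 + 13 = 38, not a perfect square.
n = 36: 36 = 6² and 36 + 13 = 49 = 7².

n = 36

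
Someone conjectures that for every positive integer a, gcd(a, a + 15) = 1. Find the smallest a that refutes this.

A counterexample is any positive integer a such that gcd(a, a + 15) > 1; we check each in order.
a = 1: gcd(1, 16) = 1.
a = 2: gcd(2, 17) = 1.
a = 3: gcd(3, 18) = 3.
So a = 3 is the smallest counterexample.

a = 3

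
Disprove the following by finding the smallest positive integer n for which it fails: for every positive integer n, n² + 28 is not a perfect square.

Check each positive integer n in order until n² + 28 is a perfect square.
n = 1: 1² + 28 = 29, not a perfect square.
n = 2: 2² + 28 = 32, not a perfect square.
n = 3: 3² + 28 = 37, not a perfect square.
n = 4: 4² + 28 = 44, not a perfect square.
n = 5: 5² + 28 = 53, not a perfect square.
n = 6: 6² + 28 = 64 = 8², a perfect square.
So n = 6 is the smallest counterexample.

n = 6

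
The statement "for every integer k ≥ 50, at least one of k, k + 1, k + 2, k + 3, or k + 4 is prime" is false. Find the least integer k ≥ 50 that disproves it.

A counterexample is any integer k ≥ 50 such that k, k + 1, k + 2, k + 3, k + 4 are all composite; we check each in order.
For k = 50, 51, 52, 53 the conclusion holds.
k = 54: 54 = 2 × 27; 55 = 5 × 11; 56 = 2 × 28; 57 = 3 × 19; 58 = 2 × 29 — all composite.
Hence k = 54 is a counterexample.

k = 54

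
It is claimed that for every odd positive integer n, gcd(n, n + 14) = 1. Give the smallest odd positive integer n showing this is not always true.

For n = 1, 3, 5 the conclusion holds.
n = 7: gcd(7, 21) = 7.
Thus n = 7 disproves the claim, and no smaller n works.

n = 7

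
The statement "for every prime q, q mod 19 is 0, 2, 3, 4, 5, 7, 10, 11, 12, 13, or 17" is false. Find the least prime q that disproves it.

q = 37

Check each prime q in order until the claim fails.
The first 11 eligible values, up to q = 31, all satisfy the conclusion.
q = 37: 37 mod 19 = 18 — not in {0, 2, 3, 4, 5, 7, 10, 11, 12, 13, 17}.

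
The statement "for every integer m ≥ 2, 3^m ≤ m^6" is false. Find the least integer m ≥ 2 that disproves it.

We need the least integer m ≥ 2 for which 3^m > m^6.
For m = 2, 3, 4, 5, …, 12, 13, 14 the conclusion holds.
m = 15: 3^m = 14348907 and m^6 = 11390625, so 14348907 > 11390625.
Hence m = 15 is a counterexample.

m = 15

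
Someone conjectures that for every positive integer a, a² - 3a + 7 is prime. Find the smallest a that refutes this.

a = 6

A counterexample is any positive integer a such that a² - 3a + 7 is not prime; we check each in order.
For a = 1, 2, 3, 4, 5 the conclusion holds.
a = 6: a² - 3a + 7 = 25 = 5 × 5, composite.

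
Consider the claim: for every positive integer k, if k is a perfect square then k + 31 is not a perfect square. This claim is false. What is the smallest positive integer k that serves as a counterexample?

k = 225

A counterexample is any positive integer k such that k is a perfect square but k + 31 is a perfect square; we check each in order.
The first 14 eligible values, up to k = 196, all satisfy the conclusion.
k = 225: 225 = 15² and 225 + 31 = 256 = 16².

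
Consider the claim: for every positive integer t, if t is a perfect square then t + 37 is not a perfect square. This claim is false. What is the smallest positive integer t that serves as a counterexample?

t = 324

We need the least positive integer t for which t is a perfect square but t + 37 is a perfect square.
For t = 1, 4, 9, 16, …, 225, 256, 289 the conclusion holds.
t = 324: 324 = 18² and 324 + 37 = 361 = 19².
Thus t = 324 disproves the claim, and no smaller t works.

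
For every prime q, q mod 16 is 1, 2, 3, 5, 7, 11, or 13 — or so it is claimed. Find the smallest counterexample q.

Check each prime q in order until the claim fails.
The first 10 eligible values, up to q = 29, all satisfy the conclusion.
q = 31: 31 mod 16 = 15 — not in {1, 2, 3, 5, 7, 11, 13}.
Thus q = 31 disproves the claim, and no smaller q works.

q = 31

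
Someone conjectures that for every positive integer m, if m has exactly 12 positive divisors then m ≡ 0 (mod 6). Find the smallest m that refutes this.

m = 60: τ(60) = 12; 60 ≡ 0 (mod 6).
m = 72: τ(72) = 12; 72 ≡ 0 (mod 6).
m = 84: τ(84) = 12; 84 ≡ 0 (mod 6).
m = 90: τ(90) = 12; 90 ≡ 0 (mod 6).
m = 96: τ(96) = 12; 96 ≡ 0 (mod 6).
m = 108: τ(108) = 12; 108 ≡ 0 (mod 6).
m = 126: τ(126) = 12; 126 ≡ 0 (mod 6).
m = 132: τ(132) = 12; 132 ≡ 0 (mod 6).
m = 140: τ(140) = 12; 140 ≡ 2 (mod 6).
Thus m = 140 disproves the claim, and no smaller m works.

m = 140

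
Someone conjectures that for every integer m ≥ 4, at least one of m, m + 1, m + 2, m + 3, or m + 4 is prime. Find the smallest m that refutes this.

m = 24

A counterexample is any integer m ≥ 4 such that m, m + 1, m + 2, m + 3, m + 4 are all composite; we check each in order.
For m = 4, 5, 6, 7, …, 21, 22, 23 the conclusion holds.
m = 24: 24 = 2 × 12; 25 = 5 × 5; 26 = 2 × 13; 27 = 3 × 9; 28 = 2 × 14 — all composite.
Hence m = 24 is a counterexample.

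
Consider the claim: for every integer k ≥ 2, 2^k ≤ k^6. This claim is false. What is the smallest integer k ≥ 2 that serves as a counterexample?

Check each integer k ≥ 2 in order until 2^k > k^6.
For k = 2, 3, 4, 5, …, 27, 28, 29 the conclusion holds.
k = 30: 2^k = 1073741824 and k^6 = 729000000, so 1073741824 > 729000000.
So k = 30 is the smallest counterexample.

k = 30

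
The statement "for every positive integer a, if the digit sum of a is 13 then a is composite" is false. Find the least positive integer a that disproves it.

a = 67

For a = 49, 58 the conclusion holds.
a = 67: digit sum 13; 67 is prime, not composite.
Thus a = 67 disproves the claim, and no smaller a works.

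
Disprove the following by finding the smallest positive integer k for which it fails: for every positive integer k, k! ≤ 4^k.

A counterexample is any positive integer k such that k! > 4^k; we check each in order.
For k = 1, 2, 3, 4, 5, 6, 7, 8 the conclusion holds.
k = 9: k! = 362880 and 4^k = 262144, so 362880 > 262144.

k = 9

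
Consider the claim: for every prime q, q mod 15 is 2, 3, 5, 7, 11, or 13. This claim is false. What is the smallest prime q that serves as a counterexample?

q = 19

For q = 2, 3, 5, 7, 11, 13, 17 the conclusion holds.
q = 19: 19 mod 15 = 4 — not in {2, 3, 5, 7, 11, 13}.
So q = 19 is the smallest counterexample.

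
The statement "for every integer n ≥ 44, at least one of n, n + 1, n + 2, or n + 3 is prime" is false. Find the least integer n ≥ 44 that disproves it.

A counterexample is any integer n ≥ 44 such that n, n + 1, n + 2, n + 3 are all composite; we check each in order.
The first 4 eligible values, up to n = 47, all satisfy the conclusion.
n = 48: 48 = 2 × 24; 49 = 7 × 7; 50 = 2 × 25; 51 = 3 × 17 — all composite.

n = 48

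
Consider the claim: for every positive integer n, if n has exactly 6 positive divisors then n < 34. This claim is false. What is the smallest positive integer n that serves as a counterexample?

n = 44

For n = 12, 18, 20, 28, 32 the conclusion holds.
n = 44: τ(44) = 6; 44 ≥ 34.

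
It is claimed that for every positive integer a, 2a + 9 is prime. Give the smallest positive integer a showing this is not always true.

a = 3

Check each positive integer a in order until 2a + 9 is not prime.
a = 1: 2a + 9 = 11, prime.
a = 2: 2a + 9 = 13, prime.
a = 3: 2a + 9 = 15 = 3 × 5, composite.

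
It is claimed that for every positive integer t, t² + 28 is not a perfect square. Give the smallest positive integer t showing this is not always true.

A counterexample is any positive integer t such that t² + 28 is a perfect square; we check each in order.
For t = 1, 2, 3, 4, 5 the conclusion holds.
t = 6: 6² + 28 = 64 = 8², a perfect square.

t = 6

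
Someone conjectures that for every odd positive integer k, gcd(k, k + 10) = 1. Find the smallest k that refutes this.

Check each odd positive integer k in order until gcd(k, k + 10) > 1.
For k = 1, 3 the conclusion holds.
k = 5: gcd(5, 15) = 5.

k = 5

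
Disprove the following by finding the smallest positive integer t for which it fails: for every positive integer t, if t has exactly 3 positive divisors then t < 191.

t = 289

The first 6 eligible values, up to t = 169, all satisfy the conclusion.
t = 289: τ(289) = 3; 289 ≥ 191.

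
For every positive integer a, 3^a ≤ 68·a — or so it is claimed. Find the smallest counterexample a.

a = 1: 3^a = 3 and 68·a = 68, so 3 ≤ 68.
a = 2: 3^a = 9 and 68·a = 136, so 9 ≤ 136.
a = 3: 3^a = 27 and 68·a = 204, so 27 ≤ 204.
a = 4: 3^a = 81 and 68·a = 272, so 81 ≤ 272.
a = 5: 3^a = 243 and 68·a = 340, so 243 ≤ 340.
a = 6: 3^a = 729 and 68·a = 408, so 729 > 408.
Hence a = 6 is a counterexample.

a = 6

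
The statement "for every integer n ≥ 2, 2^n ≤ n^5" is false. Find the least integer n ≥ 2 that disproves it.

n = 23

For n = 2, 3, 4, 5, …, 20, 21, 22 the conclusion holds.
n = 23: 2^n = 8388608 and n^5 = 6436343, so 8388608 > 6436343.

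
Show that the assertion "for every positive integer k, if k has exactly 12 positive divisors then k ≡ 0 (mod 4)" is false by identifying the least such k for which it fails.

k = 60: τ(60) = 12; 60 ≡ 0 (mod 4).
k = 72: τ(72) = 12; 72 ≡ 0 (mod 4).
k = 84: τ(84) = 12; 84 ≡ 0 (mod 4).
k = 90: τ(90) = 12; 90 ≡ 2 (mod 4).
Thus k = 90 disproves the claim, and no smaller k works.

k = 90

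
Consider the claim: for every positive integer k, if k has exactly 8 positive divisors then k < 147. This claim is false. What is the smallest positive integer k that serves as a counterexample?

k = 152

Check each positive integer k in order until k has exactly 8 positive divisors but the claim fails.
For k = 24, 30, 40, 42, …, 135, 136, 138 the conclusion holds.
k = 152: τ(152) = 8; 152 ≥ 147.
Hence k = 152 is a counterexample.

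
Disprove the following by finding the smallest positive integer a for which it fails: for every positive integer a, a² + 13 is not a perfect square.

a = 6

Check each positive integer a in order until a² + 13 is a perfect square.
The first 5 eligible values, up to a = 5, all satisfy the conclusion.
a = 6: 6² + 13 = 49 = 7², a perfect square.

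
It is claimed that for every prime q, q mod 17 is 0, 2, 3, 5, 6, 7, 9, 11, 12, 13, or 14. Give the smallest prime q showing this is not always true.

q = 59

Check each prime q in order until the claim fails.
For q = 2, 3, 5, 7, …, 43, 47, 53 the conclusion holds.
q = 59: 59 mod 17 = 8 — not in {0, 2, 3, 5, 6, 7, 9, 11, 12, 13, 14}.
Thus q = 59 disproves the claim, and no smaller q works.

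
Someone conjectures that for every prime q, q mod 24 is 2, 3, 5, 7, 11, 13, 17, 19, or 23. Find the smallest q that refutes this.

We need the least prime q for which the claim fails.
For q = 2, 3, 5, 7, …, 61, 67, 71 the conclusion holds.
q = 73: 73 mod 24 = 1 — not in {2, 3, 5, 7, 11, 13, 17, 19, 23}.
Thus q = 73 disproves the claim, and no smaller q works.

q = 73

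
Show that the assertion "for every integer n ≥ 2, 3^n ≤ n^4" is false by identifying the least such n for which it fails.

Check each integer n ≥ 2 in order until 3^n > n^4.
For n = 2, 3, 4, 5, 6, 7 the conclusion holds.
n = 8: 3^n = 6561 and n^4 = 4096, so 6561 > 4096.

n = 8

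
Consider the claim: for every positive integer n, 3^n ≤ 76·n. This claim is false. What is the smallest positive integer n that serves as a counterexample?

We need the least positive integer n for which 3^n > 76·n.
For n = 1, 2, 3, 4, 5 the conclusion holds.
n = 6: 3^n = 729 and 76·n = 456, so 729 > 456.
So n = 6 is the smallest counterexample.

n = 6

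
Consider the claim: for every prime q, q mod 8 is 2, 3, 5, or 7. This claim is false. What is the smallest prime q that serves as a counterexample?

q = 17

For q = 2, 3, 5, 7, 11, 13 the conclusion holds.
q = 17: 17 mod 8 = 1 — not in {2, 3, 5, 7}.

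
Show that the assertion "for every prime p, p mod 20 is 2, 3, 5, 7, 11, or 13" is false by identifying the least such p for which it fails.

The first 6 eligible values, up to p = 13, all satisfy the conclusion.
p = 17: 17 mod 20 = 17 — not in {2, 3, 5, 7, 11, 13}.

p = 17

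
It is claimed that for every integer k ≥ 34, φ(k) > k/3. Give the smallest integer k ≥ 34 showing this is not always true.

k = 36

Check each integer k ≥ 34 in order until the claim fails.
k = 34: φ(34) = 16 and 34/3 = 34/3, so φ(34) > 34/3.
k = 35: φ(35) = 24 and 35/3 = 35/3, so φ(35) > 35/3.
k = 36: φ(36) = 12 and 36/3 = 12, so φ(36) ≤ 36/3.
So k = 36 is the smallest counterexample.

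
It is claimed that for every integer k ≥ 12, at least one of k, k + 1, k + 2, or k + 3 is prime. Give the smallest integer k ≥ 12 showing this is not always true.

k = 24

For k = 12, 13, 14, 15, …, 21, 22, 23 the conclusion holds.
k = 24: 24 = 2 × 12; 25 = 5 × 5; 26 = 2 × 13; 27 = 3 × 9 — all composite.
Hence k = 24 is a counterexample.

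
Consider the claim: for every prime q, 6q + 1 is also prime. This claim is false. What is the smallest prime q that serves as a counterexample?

q = 19

We need the least prime q for which 6q + 1 is not prime.
q = 2: 6q + 1 = 13, prime.
q = 3: 6q + 1 = 19, prime.
q = 5: 6q + 1 = 31, prime.
q = 7: 6q + 1 = 43, prime.
q = 11: 6q + 1 = 67, prime.
q = 13: 6q + 1 = 79, prime.
q = 17: 6q + 1 = 103, prime.
q = 19: 6q + 1 = 115 = 5 × 23, not prime.
Hence q = 19 is a counterexample.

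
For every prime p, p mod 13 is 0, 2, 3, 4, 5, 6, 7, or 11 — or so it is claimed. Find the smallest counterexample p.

p = 23

For p = 2, 3, 5, 7, 11, 13, 17, 19 the conclusion holds.
p = 23: 23 mod 13 = 10 — not in {0, 2, 3, 4, 5, 6, 7, 11}.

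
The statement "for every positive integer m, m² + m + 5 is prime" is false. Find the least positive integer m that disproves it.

m = 4

Check each positive integer m in order until m² + m + 5 is not prime.
For m = 1, 2, 3 the conclusion holds.
m = 4: m² + m + 5 = 25 = 5 × 5, composite.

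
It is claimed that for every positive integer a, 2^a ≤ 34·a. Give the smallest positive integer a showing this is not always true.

a = 9

The first 8 eligible values, up to a = 8, all satisfy the conclusion.
a = 9: 2^a = 512 and 34·a = 306, so 512 > 306.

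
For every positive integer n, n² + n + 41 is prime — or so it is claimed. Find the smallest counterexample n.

n = 40

We need the least positive integer n for which n² + n + 41 is not prime.
For n = 1, 2, 3, 4, …, 37, 38, 39 the conclusion holds.
n = 40: n² + n + 41 = 1681 = 41 × 41, composite.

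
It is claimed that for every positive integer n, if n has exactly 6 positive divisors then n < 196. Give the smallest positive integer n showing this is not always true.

For n = 12, 18, 20, 28, …, 172, 175, 188 the conclusion holds.
n = 207: τ(207) = 6; 207 ≥ 196.
Hence n = 207 is a counterexample.

n = 207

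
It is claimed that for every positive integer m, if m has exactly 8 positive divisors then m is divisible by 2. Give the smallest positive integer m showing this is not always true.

For m = 24, 30, 40, 42, …, 88, 102, 104 the conclusion holds.
m = 105: τ(105) = 8; 105 mod 2 = 1.
So m = 105 is the smallest counterexample.

m = 105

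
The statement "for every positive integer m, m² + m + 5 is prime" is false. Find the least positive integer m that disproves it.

For m = 1, 2, 3 the conclusion holds.
m = 4: m² + m + 5 = 25 = 5 × 5, composite.

m = 4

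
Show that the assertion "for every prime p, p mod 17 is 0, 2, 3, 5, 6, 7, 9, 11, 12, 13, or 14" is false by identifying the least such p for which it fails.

p = 59

We need the least prime p for which the claim fails.
The first 16 eligible values, up to p = 53, all satisfy the conclusion.
p = 59: 59 mod 17 = 8 — not in {0, 2, 3, 5, 6, 7, 9, 11, 12, 13, 14}.
Thus p = 59 disproves the claim, and no smaller p works.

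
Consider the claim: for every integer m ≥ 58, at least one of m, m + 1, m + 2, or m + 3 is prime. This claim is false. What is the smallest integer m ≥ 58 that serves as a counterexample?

Check each integer m ≥ 58 in order until m, m + 1, m + 2, m + 3 are all composite.
m = 58: 59 is prime.
m = 59: 59 is prime.
m = 60: 61 is prime.
m = 61: 61 is prime.
m = 62: 62 = 2 × 31; 63 = 3 × 21; 64 = 2 × 32; 65 = 5 × 13 — all composite.

m = 62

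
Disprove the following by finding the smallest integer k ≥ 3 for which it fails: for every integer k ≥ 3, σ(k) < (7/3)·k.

The first 9 eligible values, up to k = 11, all satisfy the conclusion.
k = 12: σ(12) = 28; 28 ≥ 28.

k = 12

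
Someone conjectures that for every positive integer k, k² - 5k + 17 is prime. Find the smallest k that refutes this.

Check each positive integer k in order until k² - 5k + 17 is not prime.
For k = 1, 2, 3, 4, …, 10, 11, 12 the conclusion holds.
k = 13: k² - 5k + 17 = 121 = 11 × 11, composite.
So k = 13 is the smallest counterexample.

k = 13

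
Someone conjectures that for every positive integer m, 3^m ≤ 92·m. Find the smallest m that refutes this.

m = 6

Check each positive integer m in order until 3^m > 92·m.
For m = 1, 2, 3, 4, 5 the conclusion holds.
m = 6: 3^m = 729 and 92·m = 552, so 729 > 552.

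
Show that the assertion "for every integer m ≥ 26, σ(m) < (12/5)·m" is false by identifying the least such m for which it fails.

m = 30

Check each integer m ≥ 26 in order until the claim fails.
For m = 26, 27, 28, 29 the conclusion holds.
m = 30: σ(30) = 72; 72 ≥ 72.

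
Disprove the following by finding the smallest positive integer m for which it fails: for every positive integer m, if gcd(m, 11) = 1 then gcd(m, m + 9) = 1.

m = 3

We need the least positive integer m for which gcd(m, 11) = 1 but gcd(m, m + 9) > 1.
m = 1: gcd(1, 10) = 1.
m = 2: gcd(2, 11) = 1.
m = 3: gcd(3, 12) = 3.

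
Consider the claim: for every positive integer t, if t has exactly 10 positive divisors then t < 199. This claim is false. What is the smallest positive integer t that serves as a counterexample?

t = 208

We need the least positive integer t for which t has exactly 10 positive divisors but the claim fails.
The first 5 eligible values, up to t = 176, all satisfy the conclusion.
t = 208: τ(208) = 10; 208 ≥ 199.
Thus t = 208 disproves the claim, and no smaller t works.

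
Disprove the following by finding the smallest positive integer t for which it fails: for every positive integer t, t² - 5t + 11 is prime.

For t = 1, 2, 3, 4, 5, 6 the conclusion holds.
t = 7: t² - 5t + 11 = 25 = 5 × 5, composite.
Thus t = 7 disproves the claim, and no smaller t works.

t = 7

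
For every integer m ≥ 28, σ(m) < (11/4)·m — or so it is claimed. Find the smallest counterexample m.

m = 60

We need the least integer m ≥ 28 for which the claim fails.
For m = 28, 29, 30, 31, …, 57, 58, 59 the conclusion holds.
m = 60: σ(60) = 168; 168 ≥ 165.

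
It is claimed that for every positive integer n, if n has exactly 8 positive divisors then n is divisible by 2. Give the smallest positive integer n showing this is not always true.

n = 105

A counterexample is any positive integer n such that n has exactly 8 positive divisors but n is not divisible by 2; we check each in order.
The first 12 eligible values, up to n = 104, all satisfy the conclusion.
n = 105: τ(105) = 8; 105 mod 2 = 1.
So n = 105 is the smallest counterexample.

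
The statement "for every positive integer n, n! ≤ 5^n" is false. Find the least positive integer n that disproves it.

Check each positive integer n in order until n! > 5^n.
For n = 1, 2, 3, 4, …, 9, 10, 11 the conclusion holds.
n = 12: n! = 479001600 and 5^n = 244140625, so 479001600 > 244140625.
Thus n = 12 disproves the claim, and no smaller n works.

n = 12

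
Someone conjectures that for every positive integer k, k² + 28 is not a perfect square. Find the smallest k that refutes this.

k = 6

A counterexample is any positive integer k such that k² + 28 is a perfect square; we check each in order.
For k = 1, 2, 3, 4, 5 the conclusion holds.
k = 6: 6² + 28 = 64 = 8², a perfect square.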